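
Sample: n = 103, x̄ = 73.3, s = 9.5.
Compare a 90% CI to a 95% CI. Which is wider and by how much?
95% CI is wider by 0.60

df = 102
90% CI: t* = 1.660, (71.75, 74.85), width = 2 · t* · s/√n = 3.11
95% CI: t* = 1.983, (71.44, 75.16), width = 2 · t* · s/√n = 3.71

The 95% CI is wider by 3.71 - 3.11 = 0.60.
Higher confidence requires a wider interval.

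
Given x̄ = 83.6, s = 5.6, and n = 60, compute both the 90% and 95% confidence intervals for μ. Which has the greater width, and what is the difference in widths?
95% CI is wider by 0.47

df = 59
90% CI: t* = 1.671, (82.39, 84.81), width = 2 · t* · s/√n = 2.42
95% CI: t* = 2.001, (82.15, 85.05), width = 2 · t* · s/√n = 2.89

The 95% CI is wider by 2.89 - 2.42 = 0.47.
Higher confidence requires a wider interval.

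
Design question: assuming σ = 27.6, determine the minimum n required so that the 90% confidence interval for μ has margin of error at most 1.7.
n ≥ 714

For margin E ≤ 1.7:
n ≥ (z* · σ / E)²
n ≥ (1.645 · 27.6 / 1.7)²
n ≥ 713.27

Minimum n = 714 (rounding up)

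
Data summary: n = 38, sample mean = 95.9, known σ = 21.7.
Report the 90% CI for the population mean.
(90.11, 101.69)

z-interval (σ known):
z* = 1.645 for 90% confidence

Margin of error = z* · σ/√n = 1.645 · 21.7/√38 = 5.79

CI: (95.9 - 5.79, 95.9 + 5.79) = (90.11, 101.69)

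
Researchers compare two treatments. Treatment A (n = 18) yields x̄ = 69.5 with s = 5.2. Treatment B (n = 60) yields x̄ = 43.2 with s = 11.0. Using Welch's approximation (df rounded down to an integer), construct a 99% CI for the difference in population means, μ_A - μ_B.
(21.31, 31.29)

Difference: x̄₁ - x̄₂ = 26.30
SE = √(s₁²/n₁ + s₂²/n₂) = √(5.2²/18 + 11.0²/60) = 1.8759
df = 61.40 → 61 (Welch–Satterthwaite, rounded down)
t* = 2.659

CI: 26.30 ± 2.659 · 1.8759 = 26.30 ± 4.99 = (21.31, 31.29)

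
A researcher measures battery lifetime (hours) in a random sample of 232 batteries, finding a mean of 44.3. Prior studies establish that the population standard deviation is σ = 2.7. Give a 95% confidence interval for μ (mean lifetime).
(43.95, 44.65)

z-interval (σ known):
z* = 1.960 for 95% confidence

Margin of error = z* · σ/√n = 1.960 · 2.7/√232 = 0.35

CI: (44.3 - 0.35, 44.3 + 0.35) = (43.95, 44.65)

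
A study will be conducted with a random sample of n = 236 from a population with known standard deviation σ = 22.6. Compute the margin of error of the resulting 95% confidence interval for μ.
Margin of error = 2.88

Margin of error = z* · σ/√n
= 1.960 · 22.6/√236
= 1.960 · 22.6/15.3623
= 2.88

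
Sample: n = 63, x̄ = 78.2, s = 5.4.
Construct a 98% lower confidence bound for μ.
μ ≥ 76.77

Lower bound (one-sided):
t* = 2.098 (one-sided for 98%)
Lower bound = x̄ - t* · s/√n = 78.2 - 2.098 · 5.4/√63 = 76.77

We are 98% confident that μ ≥ 76.77.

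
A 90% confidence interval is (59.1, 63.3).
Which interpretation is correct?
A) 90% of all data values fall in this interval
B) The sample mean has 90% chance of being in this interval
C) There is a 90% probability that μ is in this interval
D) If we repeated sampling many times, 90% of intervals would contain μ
D

A) Wrong — a CI is about the parameter μ, not individual data values.
B) Wrong — x̄ is observed and sits in the interval by construction.
C) Wrong — μ is fixed; the randomness lives in the interval, not in μ.
D) Correct — this is the frequentist long-run coverage interpretation.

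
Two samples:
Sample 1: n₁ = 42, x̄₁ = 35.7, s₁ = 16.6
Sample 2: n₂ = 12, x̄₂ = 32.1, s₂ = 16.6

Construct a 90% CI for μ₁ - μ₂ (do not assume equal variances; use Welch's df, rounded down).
(-5.85, 13.05)

Difference: x̄₁ - x̄₂ = 3.60
SE = √(s₁²/n₁ + s₂²/n₂) = √(16.6²/42 + 16.6²/12) = 5.4336
df = 17.79 → 17 (Welch–Satterthwaite, rounded down)
t* = 1.740

CI: 3.60 ± 1.740 · 5.4336 = 3.60 ± 9.45 = (-5.85, 13.05)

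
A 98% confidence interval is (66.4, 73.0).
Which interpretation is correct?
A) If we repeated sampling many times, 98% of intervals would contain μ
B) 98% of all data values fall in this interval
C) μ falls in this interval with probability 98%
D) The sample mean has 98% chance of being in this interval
A

A) Correct — this is the frequentist long-run coverage interpretation.
B) Wrong — a CI is about the parameter μ, not individual data values.
C) Wrong — μ is fixed; the randomness lives in the interval, not in μ.
D) Wrong — x̄ is observed and sits in the interval by construction.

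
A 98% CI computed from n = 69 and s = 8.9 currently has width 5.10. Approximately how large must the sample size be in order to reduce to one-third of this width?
n ≈ 621

CI width ∝ 1/√n
To reduce width by factor 3, need √n to grow by 3 → need 3² = 9 times as many samples.

Current: n = 69, width = 5.10
New: n = 621, width ≈ 1.67

Width reduced by factor of 5.10/1.67 = 3.05.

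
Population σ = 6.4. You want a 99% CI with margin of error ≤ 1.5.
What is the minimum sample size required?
n ≥ 121

For margin E ≤ 1.5:
n ≥ (z* · σ / E)²
n ≥ (2.576 · 6.4 / 1.5)²
n ≥ 120.80

Minimum n = 121 (rounding up)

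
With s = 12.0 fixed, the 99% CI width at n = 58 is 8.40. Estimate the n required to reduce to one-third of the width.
n ≈ 522

CI width ∝ 1/√n
To reduce width by factor 3, need √n to grow by 3 → need 3² = 9 times as many samples.

Current: n = 58, width = 8.40
New: n = 522, width ≈ 2.72

Width reduced by factor of 8.40/2.72 = 3.09.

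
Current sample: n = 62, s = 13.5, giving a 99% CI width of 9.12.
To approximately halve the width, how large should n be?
n ≈ 248

CI width ∝ 1/√n
To reduce width by factor 2, need √n to grow by 2 → need 2² = 4 times as many samples.

Current: n = 62, width = 9.12
New: n = 248, width ≈ 4.45

Width reduced by factor of 9.12/4.45 = 2.05.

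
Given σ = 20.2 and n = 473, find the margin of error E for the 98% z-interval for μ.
Margin of error = 2.16

Margin of error = z* · σ/√n
= 2.326 · 20.2/√473
= 2.326 · 20.2/21.7486
= 2.16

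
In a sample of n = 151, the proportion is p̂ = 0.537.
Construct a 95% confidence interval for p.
(0.457, 0.617)

Proportion CI:
SE = √(p̂(1-p̂)/n) = √(0.537 · 0.463 / 151) = 0.04058

z* = 1.960
Margin = z* · SE = 1.960 · 0.04058 = 0.0795

CI: 0.537 ± 0.0795 = (0.457, 0.617)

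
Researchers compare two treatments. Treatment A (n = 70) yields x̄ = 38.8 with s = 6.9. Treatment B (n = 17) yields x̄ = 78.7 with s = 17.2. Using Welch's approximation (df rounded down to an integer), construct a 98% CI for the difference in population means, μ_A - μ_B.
(-50.82, -28.98)

Difference: x̄₁ - x̄₂ = -39.90
SE = √(s₁²/n₁ + s₂²/n₂) = √(6.9²/70 + 17.2²/17) = 4.2524
df = 17.27 → 17 (Welch–Satterthwaite, rounded down)
t* = 2.567

CI: -39.90 ± 2.567 · 4.2524 = -39.90 ± 10.92 = (-50.82, -28.98)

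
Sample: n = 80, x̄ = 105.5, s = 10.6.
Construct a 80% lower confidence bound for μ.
μ ≥ 104.50

Lower bound (one-sided):
t* = 0.846 (one-sided for 80%)
Lower bound = x̄ - t* · s/√n = 105.5 - 0.846 · 10.6/√80 = 104.50

We are 80% confident that μ ≥ 104.50.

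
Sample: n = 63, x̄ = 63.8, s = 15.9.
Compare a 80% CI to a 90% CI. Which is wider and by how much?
90% CI is wider by 1.50

df = 62
80% CI: t* = 1.295, (61.21, 66.39), width = 2 · t* · s/√n = 5.19
90% CI: t* = 1.670, (60.45, 67.15), width = 2 · t* · s/√n = 6.69

The 90% CI is wider by 6.69 - 5.19 = 1.50.
Higher confidence requires a wider interval.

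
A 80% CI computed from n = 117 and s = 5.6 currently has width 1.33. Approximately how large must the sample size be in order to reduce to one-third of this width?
n ≈ 1053

CI width ∝ 1/√n
To reduce width by factor 3, need √n to grow by 3 → need 3² = 9 times as many samples.

Current: n = 117, width = 1.33
New: n = 1053, width ≈ 0.44

Width reduced by factor of 1.33/0.44 = 3.02.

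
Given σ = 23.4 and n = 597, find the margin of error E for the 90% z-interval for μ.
Margin of error = 1.58

Margin of error = z* · σ/√n
= 1.645 · 23.4/√597
= 1.645 · 23.4/24.4336
= 1.58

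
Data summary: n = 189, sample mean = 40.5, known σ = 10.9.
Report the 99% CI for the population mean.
(38.46, 42.54)

z-interval (σ known):
z* = 2.576 for 99% confidence

Margin of error = z* · σ/√n = 2.576 · 10.9/√189 = 2.04

CI: (40.5 - 2.04, 40.5 + 2.04) = (38.46, 42.54)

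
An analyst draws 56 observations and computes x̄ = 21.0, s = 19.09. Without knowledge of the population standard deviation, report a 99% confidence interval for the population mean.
(14.19, 27.81)

t-interval (σ unknown):
df = n - 1 = 55
t* = 2.668 for 99% confidence

Margin of error = t* · s/√n = 2.668 · 19.09/√56 = 6.81

CI: (14.19, 27.81)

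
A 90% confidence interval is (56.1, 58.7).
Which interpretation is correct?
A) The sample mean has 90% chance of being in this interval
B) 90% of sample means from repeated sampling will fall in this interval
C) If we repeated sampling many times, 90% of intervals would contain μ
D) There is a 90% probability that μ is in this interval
C

A) Wrong — x̄ is observed and sits in the interval by construction.
B) Wrong — coverage applies to intervals containing μ, not to future x̄ values.
C) Correct — this is the frequentist long-run coverage interpretation.
D) Wrong — μ is fixed; the randomness lives in the interval, not in μ.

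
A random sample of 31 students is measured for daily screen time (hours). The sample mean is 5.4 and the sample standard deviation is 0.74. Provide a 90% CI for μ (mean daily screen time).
(5.17, 5.63)

t-interval (σ unknown):
df = n - 1 = 30
t* = 1.697 for 90% confidence

Margin of error = t* · s/√n = 1.697 · 0.74/√31 = 0.23

CI: (5.17, 5.63)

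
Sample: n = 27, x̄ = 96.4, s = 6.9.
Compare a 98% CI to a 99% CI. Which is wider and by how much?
99% CI is wider by 0.80

df = 26
98% CI: t* = 2.479, (93.11, 99.69), width = 2 · t* · s/√n = 6.58
99% CI: t* = 2.779, (92.71, 100.09), width = 2 · t* · s/√n = 7.38

The 99% CI is wider by 7.38 - 6.58 = 0.80.
Higher confidence requires a wider interval.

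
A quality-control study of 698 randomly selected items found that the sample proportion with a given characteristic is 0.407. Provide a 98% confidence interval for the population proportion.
(0.364, 0.450)

Proportion CI:
SE = √(p̂(1-p̂)/n) = √(0.407 · 0.593 / 698) = 0.01860

z* = 2.326
Margin = z* · SE = 2.326 · 0.01860 = 0.0433

CI: 0.407 ± 0.0433 = (0.364, 0.450)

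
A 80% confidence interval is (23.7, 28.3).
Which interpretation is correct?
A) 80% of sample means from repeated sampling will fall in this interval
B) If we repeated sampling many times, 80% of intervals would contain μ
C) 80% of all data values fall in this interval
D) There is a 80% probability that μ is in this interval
B

A) Wrong — coverage applies to intervals containing μ, not to future x̄ values.
B) Correct — this is the frequentist long-run coverage interpretation.
C) Wrong — a CI is about the parameter μ, not individual data values.
D) Wrong — μ is fixed; the randomness lives in the interval, not in μ.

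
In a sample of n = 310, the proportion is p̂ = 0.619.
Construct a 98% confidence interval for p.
(0.555, 0.683)

Proportion CI:
SE = √(p̂(1-p̂)/n) = √(0.619 · 0.381 / 310) = 0.02758

z* = 2.326
Margin = z* · SE = 2.326 · 0.02758 = 0.0642

CI: 0.619 ± 0.0642 = (0.555, 0.683)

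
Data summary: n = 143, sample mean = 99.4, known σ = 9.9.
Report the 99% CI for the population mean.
(97.27, 101.53)

z-interval (σ known):
z* = 2.576 for 99% confidence

Margin of error = z* · σ/√n = 2.576 · 9.9/√143 = 2.13

CI: (99.4 - 2.13, 99.4 + 2.13) = (97.27, 101.53)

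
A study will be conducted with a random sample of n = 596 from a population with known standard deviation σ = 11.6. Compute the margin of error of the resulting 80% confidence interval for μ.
Margin of error = 0.61

Margin of error = z* · σ/√n
= 1.282 · 11.6/√596
= 1.282 · 11.6/24.4131
= 0.61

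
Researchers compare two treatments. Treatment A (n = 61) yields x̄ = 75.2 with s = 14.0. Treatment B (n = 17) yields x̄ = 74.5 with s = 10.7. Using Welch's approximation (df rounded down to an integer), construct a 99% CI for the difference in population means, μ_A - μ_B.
(-7.94, 9.34)

Difference: x̄₁ - x̄₂ = 0.70
SE = √(s₁²/n₁ + s₂²/n₂) = √(14.0²/61 + 10.7²/17) = 3.1540
df = 32.91 → 32 (Welch–Satterthwaite, rounded down)
t* = 2.738

CI: 0.70 ± 2.738 · 3.1540 = 0.70 ± 8.64 = (-7.94, 9.34)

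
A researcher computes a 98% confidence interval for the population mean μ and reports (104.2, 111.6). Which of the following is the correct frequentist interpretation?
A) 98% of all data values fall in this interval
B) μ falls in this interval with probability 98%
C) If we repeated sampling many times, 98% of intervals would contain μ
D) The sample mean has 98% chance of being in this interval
C

A) Wrong — a CI is about the parameter μ, not individual data values.
B) Wrong — μ is fixed; the randomness lives in the interval, not in μ.
C) Correct — this is the frequentist long-run coverage interpretation.
D) Wrong — x̄ is observed and sits in the interval by construction.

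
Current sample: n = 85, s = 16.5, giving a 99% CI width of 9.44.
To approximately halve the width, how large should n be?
n ≈ 340

CI width ∝ 1/√n
To reduce width by factor 2, need √n to grow by 2 → need 2² = 4 times as many samples.

Current: n = 85, width = 9.44
New: n = 340, width ≈ 4.64

Width reduced by factor of 9.44/4.64 = 2.03.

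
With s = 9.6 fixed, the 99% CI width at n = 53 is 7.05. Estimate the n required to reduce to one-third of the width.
n ≈ 477

CI width ∝ 1/√n
To reduce width by factor 3, need √n to grow by 3 → need 3² = 9 times as many samples.

Current: n = 53, width = 7.05
New: n = 477, width ≈ 2.27

Width reduced by factor of 7.05/2.27 = 3.11.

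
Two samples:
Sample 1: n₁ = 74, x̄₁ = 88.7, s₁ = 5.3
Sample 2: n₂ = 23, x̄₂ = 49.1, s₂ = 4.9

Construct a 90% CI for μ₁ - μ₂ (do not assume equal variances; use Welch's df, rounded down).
(37.59, 41.61)

Difference: x̄₁ - x̄₂ = 39.60
SE = √(s₁²/n₁ + s₂²/n₂) = √(5.3²/74 + 4.9²/23) = 1.1931
df = 39.34 → 39 (Welch–Satterthwaite, rounded down)
t* = 1.685

CI: 39.60 ± 1.685 · 1.1931 = 39.60 ± 2.01 = (37.59, 41.61)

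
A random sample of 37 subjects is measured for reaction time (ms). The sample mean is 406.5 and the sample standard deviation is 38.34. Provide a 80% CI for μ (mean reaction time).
(398.27, 414.73)

t-interval (σ unknown):
df = n - 1 = 36
t* = 1.306 for 80% confidence

Margin of error = t* · s/√n = 1.306 · 38.34/√37 = 8.23

CI: (398.27, 414.73)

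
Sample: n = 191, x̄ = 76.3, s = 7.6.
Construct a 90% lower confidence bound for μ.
μ ≥ 75.59

Lower bound (one-sided):
t* = 1.286 (one-sided for 90%)
Lower bound = x̄ - t* · s/√n = 76.3 - 1.286 · 7.6/√191 = 75.59

We are 90% confident that μ ≥ 75.59.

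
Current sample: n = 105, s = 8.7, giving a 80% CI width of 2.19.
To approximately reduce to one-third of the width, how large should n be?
n ≈ 945

CI width ∝ 1/√n
To reduce width by factor 3, need √n to grow by 3 → need 3² = 9 times as many samples.

Current: n = 105, width = 2.19
New: n = 945, width ≈ 0.73

Width reduced by factor of 2.19/0.73 = 3.00.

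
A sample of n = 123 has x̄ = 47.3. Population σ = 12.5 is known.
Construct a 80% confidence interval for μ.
(45.86, 48.74)

z-interval (σ known):
z* = 1.282 for 80% confidence

Margin of error = z* · σ/√n = 1.282 · 12.5/√123 = 1.44

CI: (47.3 - 1.44, 47.3 + 1.44) = (45.86, 48.74)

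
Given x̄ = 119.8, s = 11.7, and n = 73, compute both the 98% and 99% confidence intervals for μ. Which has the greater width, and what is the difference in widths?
99% CI is wider by 0.73

df = 72
98% CI: t* = 2.379, (116.54, 123.06), width = 2 · t* · s/√n = 6.52
99% CI: t* = 2.646, (116.18, 123.42), width = 2 · t* · s/√n = 7.25

The 99% CI is wider by 7.25 - 6.52 = 0.73.
Higher confidence requires a wider interval.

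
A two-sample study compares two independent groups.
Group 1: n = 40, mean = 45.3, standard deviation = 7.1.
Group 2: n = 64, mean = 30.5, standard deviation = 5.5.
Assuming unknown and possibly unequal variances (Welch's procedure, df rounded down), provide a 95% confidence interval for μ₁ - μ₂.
(12.17, 17.43)

Difference: x̄₁ - x̄₂ = 14.80
SE = √(s₁²/n₁ + s₂²/n₂) = √(7.1²/40 + 5.5²/64) = 1.3164
df = 67.83 → 67 (Welch–Satterthwaite, rounded down)
t* = 1.996

CI: 14.80 ± 1.996 · 1.3164 = 14.80 ± 2.63 = (12.17, 17.43)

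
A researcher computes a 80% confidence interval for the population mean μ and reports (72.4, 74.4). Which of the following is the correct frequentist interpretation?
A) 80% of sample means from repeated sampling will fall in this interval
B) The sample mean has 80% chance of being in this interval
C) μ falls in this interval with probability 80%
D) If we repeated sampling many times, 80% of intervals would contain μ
D

A) Wrong — coverage applies to intervals containing μ, not to future x̄ values.
B) Wrong — x̄ is observed and sits in the interval by construction.
C) Wrong — μ is fixed; the randomness lives in the interval, not in μ.
D) Correct — this is the frequentist long-run coverage interpretation.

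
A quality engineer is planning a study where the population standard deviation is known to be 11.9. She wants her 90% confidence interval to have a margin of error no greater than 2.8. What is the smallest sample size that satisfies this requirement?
n ≥ 49

For margin E ≤ 2.8:
n ≥ (z* · σ / E)²
n ≥ (1.645 · 11.9 / 2.8)²
n ≥ 48.88

Minimum n = 49 (rounding up)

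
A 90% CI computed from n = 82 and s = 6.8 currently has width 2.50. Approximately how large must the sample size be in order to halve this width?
n ≈ 328

CI width ∝ 1/√n
To reduce width by factor 2, need √n to grow by 2 → need 2² = 4 times as many samples.

Current: n = 82, width = 2.50
New: n = 328, width ≈ 1.24

Width reduced by factor of 2.50/1.24 = 2.02.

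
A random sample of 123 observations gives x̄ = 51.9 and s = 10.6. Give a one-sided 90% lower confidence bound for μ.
μ ≥ 50.67

Lower bound (one-sided):
t* = 1.289 (one-sided for 90%)
Lower bound = x̄ - t* · s/√n = 51.9 - 1.289 · 10.6/√123 = 50.67

We are 90% confident that μ ≥ 50.67.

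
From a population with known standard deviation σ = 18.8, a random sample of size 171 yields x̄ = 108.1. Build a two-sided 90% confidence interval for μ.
(105.74, 110.46)

z-interval (σ known):
z* = 1.645 for 90% confidence

Margin of error = z* · σ/√n = 1.645 · 18.8/√171 = 2.36

CI: (108.1 - 2.36, 108.1 + 2.36) = (105.74, 110.46)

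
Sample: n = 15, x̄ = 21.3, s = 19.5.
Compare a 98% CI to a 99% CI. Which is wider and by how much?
99% CI is wider by 3.56

df = 14
98% CI: t* = 2.624, (8.09, 34.51), width = 2 · t* · s/√n = 26.42
99% CI: t* = 2.977, (6.31, 36.29), width = 2 · t* · s/√n = 29.98

The 99% CI is wider by 29.98 - 26.42 = 3.56.
Higher confidence requires a wider interval.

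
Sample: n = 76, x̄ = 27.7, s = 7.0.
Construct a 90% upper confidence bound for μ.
μ ≤ 28.74

Upper bound (one-sided):
t* = 1.293 (one-sided for 90%)
Upper bound = x̄ + t* · s/√n = 27.7 + 1.293 · 7.0/√76 = 28.74

We are 90% confident that μ ≤ 28.74.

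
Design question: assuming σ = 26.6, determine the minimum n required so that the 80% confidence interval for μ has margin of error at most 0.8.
n ≥ 1818

For margin E ≤ 0.8:
n ≥ (z* · σ / E)²
n ≥ (1.282 · 26.6 / 0.8)²
n ≥ 1817.02

Minimum n = 1818 (rounding up)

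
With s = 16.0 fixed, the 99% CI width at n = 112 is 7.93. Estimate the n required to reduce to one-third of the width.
n ≈ 1008

CI width ∝ 1/√n
To reduce width by factor 3, need √n to grow by 3 → need 3² = 9 times as many samples.

Current: n = 112, width = 7.93
New: n = 1008, width ≈ 2.60

Width reduced by factor of 7.93/2.60 = 3.05.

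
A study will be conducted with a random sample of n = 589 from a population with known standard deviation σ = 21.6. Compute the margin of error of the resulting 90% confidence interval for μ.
Margin of error = 1.46

Margin of error = z* · σ/√n
= 1.645 · 21.6/√589
= 1.645 · 21.6/24.2693
= 1.46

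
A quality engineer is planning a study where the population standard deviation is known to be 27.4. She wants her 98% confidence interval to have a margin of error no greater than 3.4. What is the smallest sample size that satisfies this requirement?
n ≥ 352

For margin E ≤ 3.4:
n ≥ (z* · σ / E)²
n ≥ (2.326 · 27.4 / 3.4)²
n ≥ 351.37

Minimum n = 352 (rounding up)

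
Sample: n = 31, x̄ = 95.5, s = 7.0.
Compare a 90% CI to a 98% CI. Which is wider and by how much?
98% CI is wider by 1.91

df = 30
90% CI: t* = 1.697, (93.37, 97.63), width = 2 · t* · s/√n = 4.27
98% CI: t* = 2.457, (92.41, 98.59), width = 2 · t* · s/√n = 6.18

The 98% CI is wider by 6.18 - 4.27 = 1.91.
Higher confidence requires a wider interval.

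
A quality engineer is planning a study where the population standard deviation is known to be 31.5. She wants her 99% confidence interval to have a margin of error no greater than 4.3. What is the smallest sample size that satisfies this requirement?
n ≥ 357

For margin E ≤ 4.3:
n ≥ (z* · σ / E)²
n ≥ (2.576 · 31.5 / 4.3)²
n ≥ 356.10

Minimum n = 357 (rounding up)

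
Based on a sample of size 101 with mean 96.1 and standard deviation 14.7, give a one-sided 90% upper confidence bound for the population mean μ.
μ ≤ 97.99

Upper bound (one-sided):
t* = 1.290 (one-sided for 90%)
Upper bound = x̄ + t* · s/√n = 96.1 + 1.290 · 14.7/√101 = 97.99

We are 90% confident that μ ≤ 97.99.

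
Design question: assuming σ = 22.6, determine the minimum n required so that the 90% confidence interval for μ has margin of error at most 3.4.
n ≥ 120

For margin E ≤ 3.4:
n ≥ (z* · σ / E)²
n ≥ (1.645 · 22.6 / 3.4)²
n ≥ 119.56

Minimum n = 120 (rounding up)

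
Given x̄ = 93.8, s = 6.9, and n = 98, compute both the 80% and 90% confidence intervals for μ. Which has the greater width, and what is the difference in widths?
90% CI is wider by 0.52

df = 97
80% CI: t* = 1.290, (92.90, 94.70), width = 2 · t* · s/√n = 1.80
90% CI: t* = 1.661, (92.64, 94.96), width = 2 · t* · s/√n = 2.32

The 90% CI is wider by 2.32 - 1.80 = 0.52.
Higher confidence requires a wider interval.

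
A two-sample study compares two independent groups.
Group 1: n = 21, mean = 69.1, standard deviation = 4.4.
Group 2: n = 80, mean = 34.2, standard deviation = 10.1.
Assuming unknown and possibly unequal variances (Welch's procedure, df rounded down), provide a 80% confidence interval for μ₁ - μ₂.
(32.98, 36.82)

Difference: x̄₁ - x̄₂ = 34.90
SE = √(s₁²/n₁ + s₂²/n₂) = √(4.4²/21 + 10.1²/80) = 1.4822
df = 76.52 → 76 (Welch–Satterthwaite, rounded down)
t* = 1.293

CI: 34.90 ± 1.293 · 1.4822 = 34.90 ± 1.92 = (32.98, 36.82)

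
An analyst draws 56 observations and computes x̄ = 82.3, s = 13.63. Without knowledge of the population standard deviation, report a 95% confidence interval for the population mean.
(78.65, 85.95)

t-interval (σ unknown):
df = n - 1 = 55
t* = 2.004 for 95% confidence

Margin of error = t* · s/√n = 2.004 · 13.63/√56 = 3.65

CI: (78.65, 85.95)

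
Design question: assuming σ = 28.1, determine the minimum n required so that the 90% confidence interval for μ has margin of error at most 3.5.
n ≥ 175

For margin E ≤ 3.5:
n ≥ (z* · σ / E)²
n ≥ (1.645 · 28.1 / 3.5)²
n ≥ 174.42

Minimum n = 175 (rounding up)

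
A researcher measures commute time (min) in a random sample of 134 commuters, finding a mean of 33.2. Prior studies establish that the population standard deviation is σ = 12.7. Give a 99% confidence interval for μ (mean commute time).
(30.37, 36.03)

z-interval (σ known):
z* = 2.576 for 99% confidence

Margin of error = z* · σ/√n = 2.576 · 12.7/√134 = 2.83

CI: (33.2 - 2.83, 33.2 + 2.83) = (30.37, 36.03)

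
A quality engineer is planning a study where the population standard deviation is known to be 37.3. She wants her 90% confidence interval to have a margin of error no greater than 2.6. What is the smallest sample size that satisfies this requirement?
n ≥ 557

For margin E ≤ 2.6:
n ≥ (z* · σ / E)²
n ≥ (1.645 · 37.3 / 2.6)²
n ≥ 556.93

Minimum n = 557 (rounding up)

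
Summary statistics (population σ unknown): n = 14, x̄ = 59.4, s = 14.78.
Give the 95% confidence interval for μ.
(50.87, 67.93)

t-interval (σ unknown):
df = n - 1 = 13
t* = 2.160 for 95% confidence

Margin of error = t* · s/√n = 2.160 · 14.78/√14 = 8.53

CI: (50.87, 67.93)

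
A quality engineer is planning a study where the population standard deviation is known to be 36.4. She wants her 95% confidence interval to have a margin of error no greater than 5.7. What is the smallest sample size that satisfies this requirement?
n ≥ 157

For margin E ≤ 5.7:
n ≥ (z* · σ / E)²
n ≥ (1.960 · 36.4 / 5.7)²
n ≥ 156.66

Minimum n = 157 (rounding up)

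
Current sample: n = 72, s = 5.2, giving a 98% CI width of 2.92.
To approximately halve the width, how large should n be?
n ≈ 288

CI width ∝ 1/√n
To reduce width by factor 2, need √n to grow by 2 → need 2² = 4 times as many samples.

Current: n = 72, width = 2.92
New: n = 288, width ≈ 1.43

Width reduced by factor of 2.92/1.43 = 2.04.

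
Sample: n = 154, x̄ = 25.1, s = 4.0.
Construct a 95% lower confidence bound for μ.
μ ≥ 24.57

Lower bound (one-sided):
t* = 1.655 (one-sided for 95%)
Lower bound = x̄ - t* · s/√n = 25.1 - 1.655 · 4.0/√154 = 24.57

We are 95% confident that μ ≥ 24.57.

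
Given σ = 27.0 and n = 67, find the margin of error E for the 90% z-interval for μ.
Margin of error = 5.43

Margin of error = z* · σ/√n
= 1.645 · 27.0/√67
= 1.645 · 27.0/8.1854
= 5.43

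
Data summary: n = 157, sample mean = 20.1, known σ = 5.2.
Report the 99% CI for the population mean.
(19.03, 21.17)

z-interval (σ known):
z* = 2.576 for 99% confidence

Margin of error = z* · σ/√n = 2.576 · 5.2/√157 = 1.07

CI: (20.1 - 1.07, 20.1 + 1.07) = (19.03, 21.17)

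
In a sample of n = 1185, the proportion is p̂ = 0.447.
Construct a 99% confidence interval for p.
(0.410, 0.484)

Proportion CI:
SE = √(p̂(1-p̂)/n) = √(0.447 · 0.553 / 1185) = 0.01444

z* = 2.576
Margin = z* · SE = 2.576 · 0.01444 = 0.0372

CI: 0.447 ± 0.0372 = (0.410, 0.484)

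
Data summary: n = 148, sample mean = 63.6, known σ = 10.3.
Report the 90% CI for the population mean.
(62.21, 64.99)

z-interval (σ known):
z* = 1.645 for 90% confidence

Margin of error = z* · σ/√n = 1.645 · 10.3/√148 = 1.39

CI: (63.6 - 1.39, 63.6 + 1.39) = (62.21, 64.99)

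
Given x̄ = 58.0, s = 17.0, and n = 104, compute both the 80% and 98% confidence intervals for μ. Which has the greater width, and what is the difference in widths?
98% CI is wider by 3.58

df = 103
80% CI: t* = 1.290, (55.85, 60.15), width = 2 · t* · s/√n = 4.30
98% CI: t* = 2.363, (54.06, 61.94), width = 2 · t* · s/√n = 7.88

The 98% CI is wider by 7.88 - 4.30 = 3.58.
Higher confidence requires a wider interval.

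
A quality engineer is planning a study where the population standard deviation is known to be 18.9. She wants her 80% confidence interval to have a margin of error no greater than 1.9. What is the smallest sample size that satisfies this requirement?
n ≥ 163

For margin E ≤ 1.9:
n ≥ (z* · σ / E)²
n ≥ (1.282 · 18.9 / 1.9)²
n ≥ 162.63

Minimum n = 163 (rounding up)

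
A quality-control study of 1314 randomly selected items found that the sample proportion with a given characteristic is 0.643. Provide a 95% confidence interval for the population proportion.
(0.617, 0.669)

Proportion CI:
SE = √(p̂(1-p̂)/n) = √(0.643 · 0.357 / 1314) = 0.01322

z* = 1.960
Margin = z* · SE = 1.960 · 0.01322 = 0.0259

CI: 0.643 ± 0.0259 = (0.617, 0.669)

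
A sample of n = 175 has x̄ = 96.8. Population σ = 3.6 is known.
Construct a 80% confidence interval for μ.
(96.45, 97.15)

z-interval (σ known):
z* = 1.282 for 80% confidence

Margin of error = z* · σ/√n = 1.282 · 3.6/√175 = 0.35

CI: (96.8 - 0.35, 96.8 + 0.35) = (96.45, 97.15)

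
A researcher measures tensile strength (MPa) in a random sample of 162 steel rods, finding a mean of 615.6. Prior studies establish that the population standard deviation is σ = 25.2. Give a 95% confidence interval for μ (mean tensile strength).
(611.72, 619.48)

z-interval (σ known):
z* = 1.960 for 95% confidence

Margin of error = z* · σ/√n = 1.960 · 25.2/√162 = 3.88

CI: (615.6 - 3.88, 615.6 + 3.88) = (611.72, 619.48)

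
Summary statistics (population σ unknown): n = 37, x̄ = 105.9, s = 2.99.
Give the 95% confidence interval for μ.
(104.90, 106.90)

t-interval (σ unknown):
df = n - 1 = 36
t* = 2.028 for 95% confidence

Margin of error = t* · s/√n = 2.028 · 2.99/√37 = 1.00

CI: (104.90, 106.90)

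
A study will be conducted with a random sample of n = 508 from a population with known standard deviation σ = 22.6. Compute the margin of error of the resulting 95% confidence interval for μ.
Margin of error = 1.97

Margin of error = z* · σ/√n
= 1.960 · 22.6/√508
= 1.960 · 22.6/22.5389
= 1.97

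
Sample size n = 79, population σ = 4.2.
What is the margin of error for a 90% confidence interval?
Margin of error = 0.78

Margin of error = z* · σ/√n
= 1.645 · 4.2/√79
= 1.645 · 4.2/8.8882
= 0.78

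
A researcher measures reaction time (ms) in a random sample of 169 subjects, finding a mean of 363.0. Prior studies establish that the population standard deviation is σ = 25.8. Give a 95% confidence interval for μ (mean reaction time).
(359.11, 366.89)

z-interval (σ known):
z* = 1.960 for 95% confidence

Margin of error = z* · σ/√n = 1.960 · 25.8/√169 = 3.89

CI: (363.0 - 3.89, 363.0 + 3.89) = (359.11, 366.89)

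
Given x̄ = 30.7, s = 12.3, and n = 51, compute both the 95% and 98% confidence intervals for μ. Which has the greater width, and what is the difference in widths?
98% CI is wider by 1.36

df = 50
95% CI: t* = 2.009, (27.24, 34.16), width = 2 · t* · s/√n = 6.92
98% CI: t* = 2.403, (26.56, 34.84), width = 2 · t* · s/√n = 8.28

The 98% CI is wider by 8.28 - 6.92 = 1.36.
Higher confidence requires a wider interval.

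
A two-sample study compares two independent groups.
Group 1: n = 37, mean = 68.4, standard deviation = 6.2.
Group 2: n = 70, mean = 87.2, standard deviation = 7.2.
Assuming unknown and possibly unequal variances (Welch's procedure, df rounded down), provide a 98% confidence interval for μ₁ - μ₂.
(-21.96, -15.64)

Difference: x̄₁ - x̄₂ = -18.80
SE = √(s₁²/n₁ + s₂²/n₂) = √(6.2²/37 + 7.2²/70) = 1.3340
df = 83.48 → 83 (Welch–Satterthwaite, rounded down)
t* = 2.372

CI: -18.80 ± 2.372 · 1.3340 = -18.80 ± 3.16 = (-21.96, -15.64)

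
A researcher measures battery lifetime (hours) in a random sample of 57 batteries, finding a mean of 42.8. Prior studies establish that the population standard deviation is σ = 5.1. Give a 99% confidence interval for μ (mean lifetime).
(41.06, 44.54)

z-interval (σ known):
z* = 2.576 for 99% confidence

Margin of error = z* · σ/√n = 2.576 · 5.1/√57 = 1.74

CI: (42.8 - 1.74, 42.8 + 1.74) = (41.06, 44.54)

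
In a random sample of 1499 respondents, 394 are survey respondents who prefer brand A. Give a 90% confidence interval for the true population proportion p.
(0.244, 0.282)

Proportion CI:
p̂ = 394/1499 = 0.26284
SE = √(p̂(1-p̂)/n) = √(0.26284 · 0.73716 / 1499) = 0.01137

z* = 1.645
Margin = z* · SE = 1.645 · 0.01137 = 0.0187

CI: 0.26284 ± 0.0187 = (0.244, 0.282)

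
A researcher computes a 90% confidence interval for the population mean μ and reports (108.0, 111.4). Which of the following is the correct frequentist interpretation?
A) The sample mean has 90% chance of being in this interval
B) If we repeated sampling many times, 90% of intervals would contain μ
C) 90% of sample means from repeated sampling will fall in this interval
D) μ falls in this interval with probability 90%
B

A) Wrong — x̄ is observed and sits in the interval by construction.
B) Correct — this is the frequentist long-run coverage interpretation.
C) Wrong — coverage applies to intervals containing μ, not to future x̄ values.
D) Wrong — μ is fixed; the randomness lives in the interval, not in μ.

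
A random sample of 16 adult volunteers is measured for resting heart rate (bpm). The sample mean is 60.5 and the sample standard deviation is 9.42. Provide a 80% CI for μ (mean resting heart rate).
(57.34, 63.66)

t-interval (σ unknown):
df = n - 1 = 15
t* = 1.341 for 80% confidence

Margin of error = t* · s/√n = 1.341 · 9.42/√16 = 3.16

CI: (57.34, 63.66)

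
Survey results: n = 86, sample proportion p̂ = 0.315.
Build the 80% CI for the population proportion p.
(0.251, 0.379)

Proportion CI:
SE = √(p̂(1-p̂)/n) = √(0.315 · 0.685 / 86) = 0.05009

z* = 1.282
Margin = z* · SE = 1.282 · 0.05009 = 0.0642

CI: 0.315 ± 0.0642 = (0.251, 0.379)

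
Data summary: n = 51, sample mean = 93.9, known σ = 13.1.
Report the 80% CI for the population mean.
(91.55, 96.25)

z-interval (σ known):
z* = 1.282 for 80% confidence

Margin of error = z* · σ/√n = 1.282 · 13.1/√51 = 2.35

CI: (93.9 - 2.35, 93.9 + 2.35) = (91.55, 96.25)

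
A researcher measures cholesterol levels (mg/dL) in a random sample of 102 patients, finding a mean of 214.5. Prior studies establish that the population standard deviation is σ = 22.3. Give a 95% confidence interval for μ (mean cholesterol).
(210.17, 218.83)

z-interval (σ known):
z* = 1.960 for 95% confidence

Margin of error = z* · σ/√n = 1.960 · 22.3/√102 = 4.33

CI: (214.5 - 4.33, 214.5 + 4.33) = (210.17, 218.83)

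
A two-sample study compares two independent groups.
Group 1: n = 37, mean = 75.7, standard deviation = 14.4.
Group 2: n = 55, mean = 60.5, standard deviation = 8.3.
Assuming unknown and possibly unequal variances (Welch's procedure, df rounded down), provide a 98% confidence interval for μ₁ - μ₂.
(8.92, 21.48)

Difference: x̄₁ - x̄₂ = 15.20
SE = √(s₁²/n₁ + s₂²/n₂) = √(14.4²/37 + 8.3²/55) = 2.6186
df = 52.15 → 52 (Welch–Satterthwaite, rounded down)
t* = 2.400

CI: 15.20 ± 2.400 · 2.6186 = 15.20 ± 6.28 = (8.92, 21.48)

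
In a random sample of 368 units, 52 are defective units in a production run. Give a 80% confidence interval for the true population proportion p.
(0.118, 0.165)

Proportion CI:
p̂ = 52/368 = 0.14130
SE = √(p̂(1-p̂)/n) = √(0.14130 · 0.85870 / 368) = 0.01816

z* = 1.282
Margin = z* · SE = 1.282 · 0.01816 = 0.0233

CI: 0.14130 ± 0.0233 = (0.118, 0.165)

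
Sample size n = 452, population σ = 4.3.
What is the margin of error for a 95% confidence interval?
Margin of error = 0.40

Margin of error = z* · σ/√n
= 1.960 · 4.3/√452
= 1.960 · 4.3/21.2603
= 0.40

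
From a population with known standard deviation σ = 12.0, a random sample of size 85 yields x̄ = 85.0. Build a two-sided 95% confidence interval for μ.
(82.45, 87.55)

z-interval (σ known):
z* = 1.960 for 95% confidence

Margin of error = z* · σ/√n = 1.960 · 12.0/√85 = 2.55

CI: (85.0 - 2.55, 85.0 + 2.55) = (82.45, 87.55)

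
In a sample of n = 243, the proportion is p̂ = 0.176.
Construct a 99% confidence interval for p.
(0.113, 0.239)

Proportion CI:
SE = √(p̂(1-p̂)/n) = √(0.176 · 0.824 / 243) = 0.02443

z* = 2.576
Margin = z* · SE = 2.576 · 0.02443 = 0.0629

CI: 0.176 ± 0.0629 = (0.113, 0.239)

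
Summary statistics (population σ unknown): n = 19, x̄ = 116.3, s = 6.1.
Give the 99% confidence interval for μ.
(112.27, 120.33)

t-interval (σ unknown):
df = n - 1 = 18
t* = 2.878 for 99% confidence

Margin of error = t* · s/√n = 2.878 · 6.1/√19 = 4.03

CI: (112.27, 120.33)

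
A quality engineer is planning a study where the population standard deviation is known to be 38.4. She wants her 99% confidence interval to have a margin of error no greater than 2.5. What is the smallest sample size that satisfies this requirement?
n ≥ 1566

For margin E ≤ 2.5:
n ≥ (z* · σ / E)²
n ≥ (2.576 · 38.4 / 2.5)²
n ≥ 1565.58

Minimum n = 1566 (rounding up)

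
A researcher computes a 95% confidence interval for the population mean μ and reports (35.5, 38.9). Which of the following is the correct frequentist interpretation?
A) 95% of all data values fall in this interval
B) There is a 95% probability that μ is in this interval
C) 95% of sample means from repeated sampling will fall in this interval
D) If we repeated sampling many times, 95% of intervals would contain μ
D

A) Wrong — a CI is about the parameter μ, not individual data values.
B) Wrong — μ is fixed; the randomness lives in the interval, not in μ.
C) Wrong — coverage applies to intervals containing μ, not to future x̄ values.
D) Correct — this is the frequentist long-run coverage interpretation.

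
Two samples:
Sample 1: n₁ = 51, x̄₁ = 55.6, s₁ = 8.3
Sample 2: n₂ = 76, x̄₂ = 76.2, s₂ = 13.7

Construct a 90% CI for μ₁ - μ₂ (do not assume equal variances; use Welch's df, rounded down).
(-23.84, -17.36)

Difference: x̄₁ - x̄₂ = -20.60
SE = √(s₁²/n₁ + s₂²/n₂) = √(8.3²/51 + 13.7²/76) = 1.9546
df = 123.89 → 123 (Welch–Satterthwaite, rounded down)
t* = 1.657

CI: -20.60 ± 1.657 · 1.9546 = -20.60 ± 3.24 = (-23.84, -17.36)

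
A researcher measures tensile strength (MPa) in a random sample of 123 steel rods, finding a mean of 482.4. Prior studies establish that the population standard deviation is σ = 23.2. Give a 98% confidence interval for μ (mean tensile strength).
(477.53, 487.27)

z-interval (σ known):
z* = 2.326 for 98% confidence

Margin of error = z* · σ/√n = 2.326 · 23.2/√123 = 4.87

CI: (482.4 - 4.87, 482.4 + 4.87) = (477.53, 487.27)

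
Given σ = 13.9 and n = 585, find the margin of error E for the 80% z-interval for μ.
Margin of error = 0.74

Margin of error = z* · σ/√n
= 1.282 · 13.9/√585
= 1.282 · 13.9/24.1868
= 0.74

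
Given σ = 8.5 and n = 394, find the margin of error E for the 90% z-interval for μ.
Margin of error = 0.70

Margin of error = z* · σ/√n
= 1.645 · 8.5/√394
= 1.645 · 8.5/19.8494
= 0.70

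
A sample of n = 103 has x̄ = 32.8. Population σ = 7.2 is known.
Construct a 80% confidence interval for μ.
(31.89, 33.71)

z-interval (σ known):
z* = 1.282 for 80% confidence

Margin of error = z* · σ/√n = 1.282 · 7.2/√103 = 0.91

CI: (32.8 - 0.91, 32.8 + 0.91) = (31.89, 33.71)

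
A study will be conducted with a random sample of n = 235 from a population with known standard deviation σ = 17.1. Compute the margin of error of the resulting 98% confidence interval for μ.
Margin of error = 2.59

Margin of error = z* · σ/√n
= 2.326 · 17.1/√235
= 2.326 · 17.1/15.3297
= 2.59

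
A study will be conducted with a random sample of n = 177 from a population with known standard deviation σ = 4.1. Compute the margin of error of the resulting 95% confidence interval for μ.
Margin of error = 0.60

Margin of error = z* · σ/√n
= 1.960 · 4.1/√177
= 1.960 · 4.1/13.3041
= 0.60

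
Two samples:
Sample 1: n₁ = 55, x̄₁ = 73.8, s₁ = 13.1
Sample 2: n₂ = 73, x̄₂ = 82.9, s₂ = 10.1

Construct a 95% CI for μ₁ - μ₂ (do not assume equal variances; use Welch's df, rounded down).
(-13.32, -4.88)

Difference: x̄₁ - x̄₂ = -9.10
SE = √(s₁²/n₁ + s₂²/n₂) = √(13.1²/55 + 10.1²/73) = 2.1255
df = 98.40 → 98 (Welch–Satterthwaite, rounded down)
t* = 1.984

CI: -9.10 ± 1.984 · 2.1255 = -9.10 ± 4.22 = (-13.32, -4.88)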